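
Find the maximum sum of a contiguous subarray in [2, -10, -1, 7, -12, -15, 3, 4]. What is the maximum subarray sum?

Using Kadane's algorithm on [2, -10, -1, 7, -12, -15, 3, 4]:

Scanning through the array:
Position 1 (value -10): max_ending_here = -8, max_so_far = 2
Position 2 (value -1): max_ending_here = -1, max_so_far = 2
Position 3 (value 7): max_ending_here = 7, max_so_far = 7
Position 4 (value -12): max_ending_here = -5, max_so_far = 7
Position 5 (value -15): max_ending_here = -15, max_so_far = 7
Position 6 (value 3): max_ending_here = 3, max_so_far = 7
Position 7 (value 4): max_ending_here = 7, max_so_far = 7

Maximum subarray: [7]
Maximum sum: 7

The maximum subarray is [7] with sum 7. This subarray runs from index 3 to index 3.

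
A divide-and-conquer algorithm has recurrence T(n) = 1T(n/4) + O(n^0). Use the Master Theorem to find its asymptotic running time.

Master Theorem for T(n) = 1T(n/4) + O(n^0):

a = 1, b = 4, c = 0
log_b(a) = log_4(1) = 0.0000

Case 2: c = 0 = log_4(1) = 0.0000
T(n) = O(n^0 log n) = O(log n)

For T(n) = 1T(n/4) + O(n^0): log_4(1) = 0.0000. This is Case 2 of the Master Theorem (c = log_b(a), equal work at all levels), giving O(log n).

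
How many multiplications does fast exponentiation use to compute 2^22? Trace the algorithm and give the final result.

Computing 2^22 by squaring (build up from 2^1; each line after the first costs one multiplication):

2^1 = 2
2^2 = (2^1)^2 = 2^2 = 4
2^4 = (2^2)^2 = 4^2 = 16
2^5 = 2 * 2^4 = 2 * 16 = 32
2^10 = (2^5)^2 = 32^2 = 1024
2^11 = 2 * 2^10 = 2 * 1024 = 2048
2^22 = (2^11)^2 = 2048^2 = 4194304

Result: 4194304
Multiplications needed: 6 (6 lines after 2^1)

2^22 = 4194304. Using exponentiation by squaring, this requires 6 multiplications. The key idea: if the exponent is even, square the half-power; if odd, multiply by the base once.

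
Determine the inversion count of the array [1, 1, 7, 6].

Finding inversions in [1, 1, 7, 6]:

(2, 3): arr[2]=7 > arr[3]=6

Total inversions: 1

The array has 1 inversion(s): (2,3). Each pair (i,j) satisfies i < j and arr[i] > arr[j].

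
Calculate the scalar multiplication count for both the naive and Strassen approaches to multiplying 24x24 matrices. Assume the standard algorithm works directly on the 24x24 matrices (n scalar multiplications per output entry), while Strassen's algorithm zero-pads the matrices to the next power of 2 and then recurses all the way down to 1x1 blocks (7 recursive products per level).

Matrix multiplication for 24x24 matrices:

Strassen's algorithm requires power-of-2 dimensions. Pad 24x24 to 32x32 (next power of 2).

Standard algorithm: 24^3 = 13824 multiplications
Strassen's algorithm: 7^(log2(32)) = 7^5 = 16807 multiplications
Difference: 13824 - 16807 = -2983 (Strassen uses MORE here due to padding overhead — for small or just-over-power-of-2 n, padding can outweigh the per-level savings)

Standard: 13824 multiplications (24^3). Strassen: 16807 multiplications (7^5, after padding to 32x32). Strassen reduces 8 recursive multiplications to 7 at each level.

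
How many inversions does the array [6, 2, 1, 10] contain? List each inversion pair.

Finding inversions in [6, 2, 1, 10]:

(0, 1): arr[0]=6 > arr[1]=2
(0, 2): arr[0]=6 > arr[2]=1
(1, 2): arr[1]=2 > arr[2]=1

Total inversions: 3

The array has 3 inversion(s): (0,1), (0,2), (1,2). Each pair (i,j) satisfies i < j and arr[i] > arr[j].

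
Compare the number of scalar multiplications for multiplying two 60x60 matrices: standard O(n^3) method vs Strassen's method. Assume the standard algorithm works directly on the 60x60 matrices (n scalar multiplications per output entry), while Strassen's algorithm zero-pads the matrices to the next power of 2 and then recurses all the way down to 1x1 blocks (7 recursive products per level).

Matrix multiplication for 60x60 matrices:

Strassen's algorithm requires power-of-2 dimensions. Pad 60x60 to 64x64 (next power of 2).

Standard algorithm: 60^3 = 216000 multiplications
Strassen's algorithm: 7^(log2(64)) = 7^6 = 117649 multiplications
Savings: 216000 - 117649 = 98351 multiplications

Standard: 216000 multiplications (60^3). Strassen: 117649 multiplications (7^6, after padding to 64x64). Strassen reduces 8 recursive multiplications to 7 at each level.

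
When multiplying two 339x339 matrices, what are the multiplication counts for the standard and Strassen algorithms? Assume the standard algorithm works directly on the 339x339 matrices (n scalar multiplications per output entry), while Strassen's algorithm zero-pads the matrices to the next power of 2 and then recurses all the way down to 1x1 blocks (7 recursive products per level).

Matrix multiplication for 339x339 matrices:

Strassen's algorithm requires power-of-2 dimensions. Pad 339x339 to 512x512 (next power of 2).

Standard algorithm: 339^3 = 38958219 multiplications
Strassen's algorithm: 7^(log2(512)) = 7^9 = 40353607 multiplications
Difference: 38958219 - 40353607 = -1395388 (Strassen uses MORE here due to padding overhead — for small or just-over-power-of-2 n, padding can outweigh the per-level savings)

Standard: 38958219 multiplications (339^3). Strassen: 40353607 multiplications (7^9, after padding to 512x512). Strassen reduces 8 recursive multiplications to 7 at each level.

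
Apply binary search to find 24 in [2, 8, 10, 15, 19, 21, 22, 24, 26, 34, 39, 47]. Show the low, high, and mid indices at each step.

Binary search for 24 in [2, 8, 10, 15, 19, 21, 22, 24, 26, 34, 39, 47]:

lo=0, hi=11, mid=5, arr[mid]=21 -> 21 < 24, search right half
lo=6, hi=11, mid=8, arr[mid]=26 -> 26 > 24, search left half
lo=6, hi=7, mid=6, arr[mid]=22 -> 22 < 24, search right half
lo=7, hi=7, mid=7, arr[mid]=24 -> Found target at index 7!

Binary search finds 24 at index 7 after 4 comparisons. The search repeatedly halves the search space by comparing with the middle element.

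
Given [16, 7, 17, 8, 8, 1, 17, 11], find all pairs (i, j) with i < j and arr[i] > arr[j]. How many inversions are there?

Finding inversions in [16, 7, 17, 8, 8, 1, 17, 11]:

(0, 1): arr[0]=16 > arr[1]=7
(0, 3): arr[0]=16 > arr[3]=8
(0, 4): arr[0]=16 > arr[4]=8
(0, 5): arr[0]=16 > arr[5]=1
(0, 7): arr[0]=16 > arr[7]=11
(1, 5): arr[1]=7 > arr[5]=1
(2, 3): arr[2]=17 > arr[3]=8
(2, 4): arr[2]=17 > arr[4]=8
(2, 5): arr[2]=17 > arr[5]=1
(2, 7): arr[2]=17 > arr[7]=11
(3, 5): arr[3]=8 > arr[5]=1
(4, 5): arr[4]=8 > arr[5]=1
(6, 7): arr[6]=17 > arr[7]=11

Total inversions: 13

The array has 13 inversion(s): (0,1), (0,3), (0,4), (0,5), (0,7), (1,5), (2,3), (2,4), (2,5), (2,7), (3,5), (4,5), (6,7). Each pair (i,j) satisfies i < j and arr[i] > arr[j].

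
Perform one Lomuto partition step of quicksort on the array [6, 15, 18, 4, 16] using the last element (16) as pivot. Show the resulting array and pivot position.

Lomuto partition with pivot = 16:

Initial array: [6, 15, 18, 4, 16]

arr[0]=6 <= 16: swap with position 0, array becomes [6, 15, 18, 4, 16]
arr[1]=15 <= 16: swap with position 1, array becomes [6, 15, 18, 4, 16]
arr[2]=18 > 16: no swap
arr[3]=4 <= 16: swap with position 2, array becomes [6, 15, 4, 18, 16]

Place pivot at position 3: [6, 15, 4, 16, 18]
Pivot position: 3

After partitioning with pivot 16, the array becomes [6, 15, 4, 16, 18]. The pivot is placed at index 3. All elements to the left of the pivot are <= 16, and all elements to the right are > 16.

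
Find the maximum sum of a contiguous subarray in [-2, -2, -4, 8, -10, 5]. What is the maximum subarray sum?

Using Kadane's algorithm on [-2, -2, -4, 8, -10, 5]:

Scanning through the array:
Position 1 (value -2): max_ending_here = -2, max_so_far = -2
Position 2 (value -4): max_ending_here = -4, max_so_far = -2
Position 3 (value 8): max_ending_here = 8, max_so_far = 8
Position 4 (value -10): max_ending_here = -2, max_so_far = 8
Position 5 (value 5): max_ending_here = 5, max_so_far = 8

Maximum subarray: [8]
Maximum sum: 8

The maximum subarray is [8] with sum 8. This subarray runs from index 3 to index 3.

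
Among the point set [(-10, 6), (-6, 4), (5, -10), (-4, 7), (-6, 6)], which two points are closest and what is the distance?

Computing all pairwise distances among 5 points:

d((-10, 6), (-6, 4)) = 4.4721
d((-10, 6), (5, -10)) = 21.9317
d((-10, 6), (-4, 7)) = 6.0828
d((-10, 6), (-6, 6)) = 4.0
d((-6, 4), (5, -10)) = 17.8045
d((-6, 4), (-4, 7)) = 3.6056
d((-6, 4), (-6, 6)) = 2.0 <-- minimum
d((5, -10), (-4, 7)) = 19.2354
d((5, -10), (-6, 6)) = 19.4165
d((-4, 7), (-6, 6)) = 2.2361

Closest pair: (-6, 4) and (-6, 6) with distance 2.0

The closest pair is (-6, 4) and (-6, 6) with Euclidean distance 2.0. For 5 points, brute-force pairwise comparison is shown above. For large n, the divide-and-conquer algorithm (sort by x, recurse on halves, check the dividing strip) achieves O(n log n).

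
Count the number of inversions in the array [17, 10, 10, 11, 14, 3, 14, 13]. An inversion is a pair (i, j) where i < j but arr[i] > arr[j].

Finding inversions in [17, 10, 10, 11, 14, 3, 14, 13]:

(0, 1): arr[0]=17 > arr[1]=10
(0, 2): arr[0]=17 > arr[2]=10
(0, 3): arr[0]=17 > arr[3]=11
(0, 4): arr[0]=17 > arr[4]=14
(0, 5): arr[0]=17 > arr[5]=3
(0, 6): arr[0]=17 > arr[6]=14
(0, 7): arr[0]=17 > arr[7]=13
(1, 5): arr[1]=10 > arr[5]=3
(2, 5): arr[2]=10 > arr[5]=3
(3, 5): arr[3]=11 > arr[5]=3
(4, 5): arr[4]=14 > arr[5]=3
(4, 7): arr[4]=14 > arr[7]=13
(6, 7): arr[6]=14 > arr[7]=13

Total inversions: 13

The array has 13 inversion(s): (0,1), (0,2), (0,3), (0,4), (0,5), (0,6), (0,7), (1,5), (2,5), (3,5), (4,5), (4,7), (6,7). Each pair (i,j) satisfies i < j and arr[i] > arr[j].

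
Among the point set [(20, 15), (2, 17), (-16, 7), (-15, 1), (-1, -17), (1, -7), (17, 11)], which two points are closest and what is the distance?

Computing all pairwise distances among 7 points:

d((20, 15), (2, 17)) = 18.1108
d((20, 15), (-16, 7)) = 36.8782
d((20, 15), (-15, 1)) = 37.6962
d((20, 15), (-1, -17)) = 38.2753
d((20, 15), (1, -7)) = 29.0689
d((20, 15), (17, 11)) = 5.0 <-- minimum
d((2, 17), (-16, 7)) = 20.5913
d((2, 17), (-15, 1)) = 23.3452
d((2, 17), (-1, -17)) = 34.1321
d((2, 17), (1, -7)) = 24.0208
d((2, 17), (17, 11)) = 16.1555
d((-16, 7), (-15, 1)) = 6.0828
d((-16, 7), (-1, -17)) = 28.3019
d((-16, 7), (1, -7)) = 22.0227
d((-16, 7), (17, 11)) = 33.2415
d((-15, 1), (-1, -17)) = 22.8035
d((-15, 1), (1, -7)) = 17.8885
d((-15, 1), (17, 11)) = 33.5261
d((-1, -17), (1, -7)) = 10.198
d((-1, -17), (17, 11)) = 33.2866
d((1, -7), (17, 11)) = 24.0832

Closest pair: (20, 15) and (17, 11) with distance 5.0

The closest pair is (20, 15) and (17, 11) with Euclidean distance 5.0. For 7 points, brute-force pairwise comparison is shown above. For large n, the divide-and-conquer algorithm (sort by x, recurse on halves, check the dividing strip) achieves O(n log n).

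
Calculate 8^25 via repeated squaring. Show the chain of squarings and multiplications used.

Computing 8^25 by squaring (build up from 8^1; each line after the first costs one multiplication):

8^1 = 8
8^2 = (8^1)^2 = 8^2 = 64
8^3 = 8 * 8^2 = 8 * 64 = 512
8^6 = (8^3)^2 = 512^2 = 262144
8^12 = (8^6)^2 = 262144^2 = 68719476736
8^24 = (8^12)^2 = 68719476736^2 = 4722366482869645213696
8^25 = 8 * 8^24 = 8 * 4722366482869645213696 = 37778931862957161709568

Result: 37778931862957161709568
Multiplications needed: 6 (6 lines after 8^1)

8^25 = 37778931862957161709568. Using exponentiation by squaring, this requires 6 multiplications. The key idea: if the exponent is even, square the half-power; if odd, multiply by the base once.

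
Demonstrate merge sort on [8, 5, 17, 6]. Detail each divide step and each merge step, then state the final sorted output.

Merge sort trace:

Split: [8, 5, 17, 6] -> [8, 5] and [17, 6]
  Split: [8, 5] -> [8] and [5]
  Merge: [8] + [5] -> [5, 8]
  Split: [17, 6] -> [17] and [6]
  Merge: [17] + [6] -> [6, 17]
Merge: [5, 8] + [6, 17] -> [5, 6, 8, 17]

Final sorted array: [5, 6, 8, 17]

The merge sort proceeds by recursively splitting the array and merging sorted halves.
After all merges, the sorted array is [5, 6, 8, 17].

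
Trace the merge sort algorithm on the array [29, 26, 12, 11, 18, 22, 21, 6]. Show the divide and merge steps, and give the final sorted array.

Merge sort trace:

Split: [29, 26, 12, 11, 18, 22, 21, 6] -> [29, 26, 12, 11] and [18, 22, 21, 6]
  Split: [29, 26, 12, 11] -> [29, 26] and [12, 11]
    Split: [29, 26] -> [29] and [26]
    Merge: [29] + [26] -> [26, 29]
    Split: [12, 11] -> [12] and [11]
    Merge: [12] + [11] -> [11, 12]
  Merge: [26, 29] + [11, 12] -> [11, 12, 26, 29]
  Split: [18, 22, 21, 6] -> [18, 22] and [21, 6]
    Split: [18, 22] -> [18] and [22]
    Merge: [18] + [22] -> [18, 22]
    Split: [21, 6] -> [21] and [6]
    Merge: [21] + [6] -> [6, 21]
  Merge: [18, 22] + [6, 21] -> [6, 18, 21, 22]
Merge: [11, 12, 26, 29] + [6, 18, 21, 22] -> [6, 11, 12, 18, 21, 22, 26, 29]

Final sorted array: [6, 11, 12, 18, 21, 22, 26, 29]

The merge sort proceeds by recursively splitting the array and merging sorted halves.
After all merges, the sorted array is [6, 11, 12, 18, 21, 22, 26, 29].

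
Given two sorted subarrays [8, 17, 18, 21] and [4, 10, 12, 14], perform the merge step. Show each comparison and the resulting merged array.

Merging process:

Compare 8 vs 4: take 4 from right. Merged: [4]
Compare 8 vs 10: take 8 from left. Merged: [4, 8]
Compare 17 vs 10: take 10 from right. Merged: [4, 8, 10]
Compare 17 vs 12: take 12 from right. Merged: [4, 8, 10, 12]
Compare 17 vs 14: take 14 from right. Merged: [4, 8, 10, 12, 14]
Append remaining from left: [17, 18, 21]. Merged: [4, 8, 10, 12, 14, 17, 18, 21]

Final merged array: [4, 8, 10, 12, 14, 17, 18, 21]
Total comparisons: 5

The merged array is [4, 8, 10, 12, 14, 17, 18, 21], requiring 5 comparisons. The merge step runs in O(n) time where n is the total number of elements.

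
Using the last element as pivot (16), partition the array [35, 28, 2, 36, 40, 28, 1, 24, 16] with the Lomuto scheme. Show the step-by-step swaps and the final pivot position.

Lomuto partition with pivot = 16:

Initial array: [35, 28, 2, 36, 40, 28, 1, 24, 16]

arr[0]=35 > 16: no swap
arr[1]=28 > 16: no swap
arr[2]=2 <= 16: swap with position 0, array becomes [2, 28, 35, 36, 40, 28, 1, 24, 16]
arr[3]=36 > 16: no swap
arr[4]=40 > 16: no swap
arr[5]=28 > 16: no swap
arr[6]=1 <= 16: swap with position 1, array becomes [2, 1, 35, 36, 40, 28, 28, 24, 16]
arr[7]=24 > 16: no swap

Place pivot at position 2: [2, 1, 16, 36, 40, 28, 28, 24, 35]
Pivot position: 2

After partitioning with pivot 16, the array becomes [2, 1, 16, 36, 40, 28, 28, 24, 35]. The pivot is placed at index 2. All elements to the left of the pivot are <= 16, and all elements to the right are > 16.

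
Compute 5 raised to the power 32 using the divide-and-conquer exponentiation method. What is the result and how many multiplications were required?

Computing 5^32 by squaring (build up from 5^1; each line after the first costs one multiplication):

5^1 = 5
5^2 = (5^1)^2 = 5^2 = 25
5^4 = (5^2)^2 = 25^2 = 625
5^8 = (5^4)^2 = 625^2 = 390625
5^16 = (5^8)^2 = 390625^2 = 152587890625
5^32 = (5^16)^2 = 152587890625^2 = 23283064365386962890625

Result: 23283064365386962890625
Multiplications needed: 5 (5 lines after 5^1)

5^32 = 23283064365386962890625. Using exponentiation by squaring, this requires 5 multiplications. The key idea: if the exponent is even, square the half-power; if odd, multiply by the base once.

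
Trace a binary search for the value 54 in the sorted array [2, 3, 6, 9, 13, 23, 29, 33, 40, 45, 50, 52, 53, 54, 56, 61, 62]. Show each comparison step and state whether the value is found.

Binary search for 54 in [2, 3, 6, 9, 13, 23, 29, 33, 40, 45, 50, 52, 53, 54, 56, 61, 62]:

lo=0, hi=16, mid=8, arr[mid]=40 -> 40 < 54, search right half
lo=9, hi=16, mid=12, arr[mid]=53 -> 53 < 54, search right half
lo=13, hi=16, mid=14, arr[mid]=56 -> 56 > 54, search left half
lo=13, hi=13, mid=13, arr[mid]=54 -> Found target at index 13!

Binary search finds 54 at index 13 after 4 comparisons. The search repeatedly halves the search space by comparing with the middle element.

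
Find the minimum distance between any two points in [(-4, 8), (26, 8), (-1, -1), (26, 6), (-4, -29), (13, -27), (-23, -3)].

Computing all pairwise distances among 7 points:

d((-4, 8), (26, 8)) = 30.0
d((-4, 8), (-1, -1)) = 9.4868
d((-4, 8), (26, 6)) = 30.0666
d((-4, 8), (-4, -29)) = 37.0
d((-4, 8), (13, -27)) = 38.9102
d((-4, 8), (-23, -3)) = 21.9545
d((26, 8), (-1, -1)) = 28.4605
d((26, 8), (26, 6)) = 2.0 <-- minimum
d((26, 8), (-4, -29)) = 47.634
d((26, 8), (13, -27)) = 37.3363
d((26, 8), (-23, -3)) = 50.2195
d((-1, -1), (26, 6)) = 27.8927
d((-1, -1), (-4, -29)) = 28.1603
d((-1, -1), (13, -27)) = 29.5296
d((-1, -1), (-23, -3)) = 22.0907
d((26, 6), (-4, -29)) = 46.0977
d((26, 6), (13, -27)) = 35.4683
d((26, 6), (-23, -3)) = 49.8197
d((-4, -29), (13, -27)) = 17.1172
d((-4, -29), (-23, -3)) = 32.2025
d((13, -27), (-23, -3)) = 43.2666

Closest pair: (26, 8) and (26, 6) with distance 2.0

The closest pair is (26, 8) and (26, 6) with Euclidean distance 2.0. For 7 points, brute-force pairwise comparison is shown above. For large n, the divide-and-conquer algorithm (sort by x, recurse on halves, check the dividing strip) achieves O(n log n).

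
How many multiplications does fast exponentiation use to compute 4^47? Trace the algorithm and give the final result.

Computing 4^47 by squaring (build up from 4^1; each line after the first costs one multiplication):

4^1 = 4
4^2 = (4^1)^2 = 4^2 = 16
4^4 = (4^2)^2 = 16^2 = 256
4^5 = 4 * 4^4 = 4 * 256 = 1024
4^10 = (4^5)^2 = 1024^2 = 1048576
4^11 = 4 * 4^10 = 4 * 1048576 = 4194304
4^22 = (4^11)^2 = 4194304^2 = 17592186044416
4^23 = 4 * 4^22 = 4 * 17592186044416 = 70368744177664
4^46 = (4^23)^2 = 70368744177664^2 = 4951760157141521099596496896
4^47 = 4 * 4^46 = 4 * 4951760157141521099596496896 = 19807040628566084398385987584

Result: 19807040628566084398385987584
Multiplications needed: 9 (9 lines after 4^1)

4^47 = 19807040628566084398385987584. Using exponentiation by squaring, this requires 9 multiplications. The key idea: if the exponent is even, square the half-power; if odd, multiply by the base once.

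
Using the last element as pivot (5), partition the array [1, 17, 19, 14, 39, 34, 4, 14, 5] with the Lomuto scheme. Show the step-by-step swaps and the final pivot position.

Lomuto partition with pivot = 5:

Initial array: [1, 17, 19, 14, 39, 34, 4, 14, 5]

arr[0]=1 <= 5: swap with position 0, array becomes [1, 17, 19, 14, 39, 34, 4, 14, 5]
arr[1]=17 > 5: no swap
arr[2]=19 > 5: no swap
arr[3]=14 > 5: no swap
arr[4]=39 > 5: no swap
arr[5]=34 > 5: no swap
arr[6]=4 <= 5: swap with position 1, array becomes [1, 4, 19, 14, 39, 34, 17, 14, 5]
arr[7]=14 > 5: no swap

Place pivot at position 2: [1, 4, 5, 14, 39, 34, 17, 14, 19]
Pivot position: 2

After partitioning with pivot 5, the array becomes [1, 4, 5, 14, 39, 34, 17, 14, 19]. The pivot is placed at index 2. All elements to the left of the pivot are <= 5, and all elements to the right are > 5.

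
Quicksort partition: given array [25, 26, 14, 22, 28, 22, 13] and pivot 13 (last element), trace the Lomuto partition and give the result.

Lomuto partition with pivot = 13:

Initial array: [25, 26, 14, 22, 28, 22, 13]

arr[0]=25 > 13: no swap
arr[1]=26 > 13: no swap
arr[2]=14 > 13: no swap
arr[3]=22 > 13: no swap
arr[4]=28 > 13: no swap
arr[5]=22 > 13: no swap

Place pivot at position 0: [13, 26, 14, 22, 28, 22, 25]
Pivot position: 0

After partitioning with pivot 13, the array becomes [13, 26, 14, 22, 28, 22, 25]. The pivot is placed at index 0. All elements to the left of the pivot are <= 13, and all elements to the right are > 13.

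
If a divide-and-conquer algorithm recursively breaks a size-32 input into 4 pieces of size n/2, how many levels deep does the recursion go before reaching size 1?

For divide and conquer with division factor 2:

Problem sizes at each level:
Level 0: 32
Level 1: 16
Level 2: 8
Level 3: 4
Level 4: 2
Level 5: 1

The root is level 0 and the size-1 base case is level 5 (the tree spans levels 0 through 5, i.e. 6 levels counting the root), so the depth is the number of divisions: log_2(32) = 5

The recursion tree depth is log_2(32) = 5. At each level, the problem size is divided by 2, so it takes 5 divisions to reduce to a base case of size 1. The algorithm makes 4 recursive calls at each level.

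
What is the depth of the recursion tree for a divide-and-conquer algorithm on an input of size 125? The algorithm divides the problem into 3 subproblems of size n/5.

For divide and conquer with division factor 5:

Problem sizes at each level:
Level 0: 125
Level 1: 25
Level 2: 5
Level 3: 1

The root is level 0 and the size-1 base case is level 3 (the tree spans levels 0 through 3, i.e. 4 levels counting the root), so the depth is the number of divisions: log_5(125) = 3

The recursion tree depth is log_5(125) = 3. At each level, the problem size is divided by 5, so it takes 3 divisions to reduce to a base case of size 1. The algorithm makes 3 recursive calls at each level.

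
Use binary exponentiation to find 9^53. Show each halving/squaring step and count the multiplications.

Computing 9^53 by squaring (build up from 9^1; each line after the first costs one multiplication):

9^1 = 9
9^2 = (9^1)^2 = 9^2 = 81
9^3 = 9 * 9^2 = 9 * 81 = 729
9^6 = (9^3)^2 = 729^2 = 531441
9^12 = (9^6)^2 = 531441^2 = 282429536481
9^13 = 9 * 9^12 = 9 * 282429536481 = 2541865828329
9^26 = (9^13)^2 = 2541865828329^2 = 6461081889226673298932241
9^52 = (9^26)^2 = 6461081889226673298932241^2 = 41745579179292917813953351511015323088870709282081
9^53 = 9 * 9^52 = 9 * 41745579179292917813953351511015323088870709282081 = 375710212613636260325580163599137907799836383538729

Result: 375710212613636260325580163599137907799836383538729
Multiplications needed: 8 (8 lines after 9^1)

9^53 = 375710212613636260325580163599137907799836383538729. Using exponentiation by squaring, this requires 8 multiplications. The key idea: if the exponent is even, square the half-power; if odd, multiply by the base once.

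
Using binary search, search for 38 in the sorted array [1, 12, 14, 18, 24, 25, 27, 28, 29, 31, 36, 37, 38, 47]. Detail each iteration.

Binary search for 38 in [1, 12, 14, 18, 24, 25, 27, 28, 29, 31, 36, 37, 38, 47]:

lo=0, hi=13, mid=6, arr[mid]=27 -> 27 < 38, search right half
lo=7, hi=13, mid=10, arr[mid]=36 -> 36 < 38, search right half
lo=11, hi=13, mid=12, arr[mid]=38 -> Found target at index 12!

Binary search finds 38 at index 12 after 3 comparisons. The search repeatedly halves the search space by comparing with the middle element.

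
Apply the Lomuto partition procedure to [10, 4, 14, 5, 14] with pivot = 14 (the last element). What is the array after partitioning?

Lomuto partition with pivot = 14:

Initial array: [10, 4, 14, 5, 14]

arr[0]=10 <= 14: swap with position 0, array becomes [10, 4, 14, 5, 14]
arr[1]=4 <= 14: swap with position 1, array becomes [10, 4, 14, 5, 14]
arr[2]=14 <= 14: swap with position 2, array becomes [10, 4, 14, 5, 14]
arr[3]=5 <= 14: swap with position 3, array becomes [10, 4, 14, 5, 14]

Place pivot at position 4: [10, 4, 14, 5, 14]
Pivot position: 4

After partitioning with pivot 14, the array becomes [10, 4, 14, 5, 14]. The pivot is placed at index 4. All elements to the left of the pivot are <= 14, and all elements to the right are > 14.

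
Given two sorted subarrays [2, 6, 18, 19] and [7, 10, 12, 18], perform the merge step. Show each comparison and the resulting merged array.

Merging process:

Compare 2 vs 7: take 2 from left. Merged: [2]
Compare 6 vs 7: take 6 from left. Merged: [2, 6]
Compare 18 vs 7: take 7 from right. Merged: [2, 6, 7]
Compare 18 vs 10: take 10 from right. Merged: [2, 6, 7, 10]
Compare 18 vs 12: take 12 from right. Merged: [2, 6, 7, 10, 12]
Compare 18 vs 18: take 18 from left. Merged: [2, 6, 7, 10, 12, 18]
Compare 19 vs 18: take 18 from right. Merged: [2, 6, 7, 10, 12, 18, 18]
Append remaining from left: [19]. Merged: [2, 6, 7, 10, 12, 18, 18, 19]

Final merged array: [2, 6, 7, 10, 12, 18, 18, 19]
Total comparisons: 7

The merged array is [2, 6, 7, 10, 12, 18, 18, 19], requiring 7 comparisons. The merge step runs in O(n) time where n is the total number of elements.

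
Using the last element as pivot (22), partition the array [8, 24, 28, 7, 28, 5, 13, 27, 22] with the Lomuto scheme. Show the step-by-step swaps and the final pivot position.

Lomuto partition with pivot = 22:

Initial array: [8, 24, 28, 7, 28, 5, 13, 27, 22]

arr[0]=8 <= 22: swap with position 0, array becomes [8, 24, 28, 7, 28, 5, 13, 27, 22]
arr[1]=24 > 22: no swap
arr[2]=28 > 22: no swap
arr[3]=7 <= 22: swap with position 1, array becomes [8, 7, 28, 24, 28, 5, 13, 27, 22]
arr[4]=28 > 22: no swap
arr[5]=5 <= 22: swap with position 2, array becomes [8, 7, 5, 24, 28, 28, 13, 27, 22]
arr[6]=13 <= 22: swap with position 3, array becomes [8, 7, 5, 13, 28, 28, 24, 27, 22]
arr[7]=27 > 22: no swap

Place pivot at position 4: [8, 7, 5, 13, 22, 28, 24, 27, 28]
Pivot position: 4

After partitioning with pivot 22, the array becomes [8, 7, 5, 13, 22, 28, 24, 27, 28]. The pivot is placed at index 4. All elements to the left of the pivot are <= 22, and all elements to the right are > 22.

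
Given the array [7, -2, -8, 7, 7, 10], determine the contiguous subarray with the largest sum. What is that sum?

Using Kadane's algorithm on [7, -2, -8, 7, 7, 10]:

Scanning through the array:
Position 1 (value -2): max_ending_here = 5, max_so_far = 7
Position 2 (value -8): max_ending_here = -3, max_so_far = 7
Position 3 (value 7): max_ending_here = 7, max_so_far = 7
Position 4 (value 7): max_ending_here = 14, max_so_far = 14
Position 5 (value 10): max_ending_here = 24, max_so_far = 24

Maximum subarray: [7, 7, 10]
Maximum sum: 24

The maximum subarray is [7, 7, 10] with sum 24. This subarray runs from index 3 to index 5.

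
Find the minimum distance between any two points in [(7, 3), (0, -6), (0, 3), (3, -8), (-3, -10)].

Computing all pairwise distances among 5 points:

d((7, 3), (0, -6)) = 11.4018
d((7, 3), (0, 3)) = 7.0
d((7, 3), (3, -8)) = 11.7047
d((7, 3), (-3, -10)) = 16.4012
d((0, -6), (0, 3)) = 9.0
d((0, -6), (3, -8)) = 3.6056 <-- minimum
d((0, -6), (-3, -10)) = 5.0
d((0, 3), (3, -8)) = 11.4018
d((0, 3), (-3, -10)) = 13.3417
d((3, -8), (-3, -10)) = 6.3246

Closest pair: (0, -6) and (3, -8) with distance 3.6056

The closest pair is (0, -6) and (3, -8) with Euclidean distance 3.6056. For 5 points, brute-force pairwise comparison is shown above. For large n, the divide-and-conquer algorithm (sort by x, recurse on halves, check the dividing strip) achieves O(n log n).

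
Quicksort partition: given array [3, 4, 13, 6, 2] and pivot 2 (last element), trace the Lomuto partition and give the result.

Lomuto partition with pivot = 2:

Initial array: [3, 4, 13, 6, 2]

arr[0]=3 > 2: no swap
arr[1]=4 > 2: no swap
arr[2]=13 > 2: no swap
arr[3]=6 > 2: no swap

Place pivot at position 0: [2, 4, 13, 6, 3]
Pivot position: 0

After partitioning with pivot 2, the array becomes [2, 4, 13, 6, 3]. The pivot is placed at index 0. All elements to the left of the pivot are <= 2, and all elements to the right are > 2.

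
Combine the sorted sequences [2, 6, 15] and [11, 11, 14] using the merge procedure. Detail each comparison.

Merging process:

Compare 2 vs 11: take 2 from left. Merged: [2]
Compare 6 vs 11: take 6 from left. Merged: [2, 6]
Compare 15 vs 11: take 11 from right. Merged: [2, 6, 11]
Compare 15 vs 11: take 11 from right. Merged: [2, 6, 11, 11]
Compare 15 vs 14: take 14 from right. Merged: [2, 6, 11, 11, 14]
Append remaining from left: [15]. Merged: [2, 6, 11, 11, 14, 15]

Final merged array: [2, 6, 11, 11, 14, 15]
Total comparisons: 5

The merged array is [2, 6, 11, 11, 14, 15], requiring 5 comparisons. The merge step runs in O(n) time where n is the total number of elements.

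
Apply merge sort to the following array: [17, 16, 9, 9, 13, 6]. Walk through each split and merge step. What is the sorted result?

Merge sort trace:

Split: [17, 16, 9, 9, 13, 6] -> [17, 16, 9] and [9, 13, 6]
  Split: [17, 16, 9] -> [17] and [16, 9]
    Split: [16, 9] -> [16] and [9]
    Merge: [16] + [9] -> [9, 16]
  Merge: [17] + [9, 16] -> [9, 16, 17]
  Split: [9, 13, 6] -> [9] and [13, 6]
    Split: [13, 6] -> [13] and [6]
    Merge: [13] + [6] -> [6, 13]
  Merge: [9] + [6, 13] -> [6, 9, 13]
Merge: [9, 16, 17] + [6, 9, 13] -> [6, 9, 9, 13, 16, 17]

Final sorted array: [6, 9, 9, 13, 16, 17]

The merge sort proceeds by recursively splitting the array and merging sorted halves.
After all merges, the sorted array is [6, 9, 9, 13, 16, 17].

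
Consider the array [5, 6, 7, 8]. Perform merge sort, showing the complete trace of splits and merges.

Merge sort trace:

Split: [5, 6, 7, 8] -> [5, 6] and [7, 8]
  Split: [5, 6] -> [5] and [6]
  Merge: [5] + [6] -> [5, 6]
  Split: [7, 8] -> [7] and [8]
  Merge: [7] + [8] -> [7, 8]
Merge: [5, 6] + [7, 8] -> [5, 6, 7, 8]

Final sorted array: [5, 6, 7, 8]

The merge sort proceeds by recursively splitting the array and merging sorted halves.
After all merges, the sorted array is [5, 6, 7, 8].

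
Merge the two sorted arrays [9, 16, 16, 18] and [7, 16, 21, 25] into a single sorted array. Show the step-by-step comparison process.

Merging process:

Compare 9 vs 7: take 7 from right. Merged: [7]
Compare 9 vs 16: take 9 from left. Merged: [7, 9]
Compare 16 vs 16: take 16 from left. Merged: [7, 9, 16]
Compare 16 vs 16: take 16 from left. Merged: [7, 9, 16, 16]
Compare 18 vs 16: take 16 from right. Merged: [7, 9, 16, 16, 16]
Compare 18 vs 21: take 18 from left. Merged: [7, 9, 16, 16, 16, 18]
Append remaining from right: [21, 25]. Merged: [7, 9, 16, 16, 16, 18, 21, 25]

Final merged array: [7, 9, 16, 16, 16, 18, 21, 25]
Total comparisons: 6

The merged array is [7, 9, 16, 16, 16, 18, 21, 25], requiring 6 comparisons. The merge step runs in O(n) time where n is the total number of elements.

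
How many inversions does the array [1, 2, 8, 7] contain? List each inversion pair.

Finding inversions in [1, 2, 8, 7]:

(2, 3): arr[2]=8 > arr[3]=7

Total inversions: 1

The array has 1 inversion(s): (2,3). Each pair (i,j) satisfies i < j and arr[i] > arr[j].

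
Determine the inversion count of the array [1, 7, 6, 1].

Finding inversions in [1, 7, 6, 1]:

(1, 2): arr[1]=7 > arr[2]=6
(1, 3): arr[1]=7 > arr[3]=1
(2, 3): arr[2]=6 > arr[3]=1

Total inversions: 3

The array has 3 inversion(s): (1,2), (1,3), (2,3). Each pair (i,j) satisfies i < j and arr[i] > arr[j].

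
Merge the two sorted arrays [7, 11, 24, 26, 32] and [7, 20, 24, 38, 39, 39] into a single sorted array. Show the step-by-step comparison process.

Merging process:

Compare 7 vs 7: take 7 from left. Merged: [7]
Compare 11 vs 7: take 7 from right. Merged: [7, 7]
Compare 11 vs 20: take 11 from left. Merged: [7, 7, 11]
Compare 24 vs 20: take 20 from right. Merged: [7, 7, 11, 20]
Compare 24 vs 24: take 24 from left. Merged: [7, 7, 11, 20, 24]
Compare 26 vs 24: take 24 from right. Merged: [7, 7, 11, 20, 24, 24]
Compare 26 vs 38: take 26 from left. Merged: [7, 7, 11, 20, 24, 24, 26]
Compare 32 vs 38: take 32 from left. Merged: [7, 7, 11, 20, 24, 24, 26, 32]
Append remaining from right: [38, 39, 39]. Merged: [7, 7, 11, 20, 24, 24, 26, 32, 38, 39, 39]

Final merged array: [7, 7, 11, 20, 24, 24, 26, 32, 38, 39, 39]
Total comparisons: 8

The merged array is [7, 7, 11, 20, 24, 24, 26, 32, 38, 39, 39], requiring 8 comparisons. The merge step runs in O(n) time where n is the total number of elements.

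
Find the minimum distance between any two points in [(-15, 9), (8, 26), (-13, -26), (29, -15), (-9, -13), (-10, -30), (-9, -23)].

Computing all pairwise distances among 7 points:

d((-15, 9), (8, 26)) = 28.6007
d((-15, 9), (-13, -26)) = 35.0571
d((-15, 9), (29, -15)) = 50.1199
d((-15, 9), (-9, -13)) = 22.8035
d((-15, 9), (-10, -30)) = 39.3192
d((-15, 9), (-9, -23)) = 32.5576
d((8, 26), (-13, -26)) = 56.0803
d((8, 26), (29, -15)) = 46.0652
d((8, 26), (-9, -13)) = 42.5441
d((8, 26), (-10, -30)) = 58.8218
d((8, 26), (-9, -23)) = 51.8652
d((-13, -26), (29, -15)) = 43.4166
d((-13, -26), (-9, -13)) = 13.6015
d((-13, -26), (-10, -30)) = 5.0 <-- minimum
d((-13, -26), (-9, -23)) = 5.0 <-- minimum
d((29, -15), (-9, -13)) = 38.0526
d((29, -15), (-10, -30)) = 41.7852
d((29, -15), (-9, -23)) = 38.833
d((-9, -13), (-10, -30)) = 17.0294
d((-9, -13), (-9, -23)) = 10.0
d((-10, -30), (-9, -23)) = 7.0711

Minimum distance: 5.0 (tie among 2 pairs: (-13, -26) and (-10, -30); (-13, -26) and (-9, -23))

The minimum Euclidean distance is 5.0. There is a tie: 2 pairs achieve this minimum — (-13, -26) and (-10, -30); (-13, -26) and (-9, -23). Any of these is a valid closest pair. For 7 points, brute-force pairwise comparison is shown above. For large n, the divide-and-conquer algorithm (sort by x, recurse on halves, check the dividing strip) achieves O(n log n).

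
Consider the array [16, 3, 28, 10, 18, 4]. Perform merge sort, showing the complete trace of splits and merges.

Merge sort trace:

Split: [16, 3, 28, 10, 18, 4] -> [16, 3, 28] and [10, 18, 4]
  Split: [16, 3, 28] -> [16] and [3, 28]
    Split: [3, 28] -> [3] and [28]
    Merge: [3] + [28] -> [3, 28]
  Merge: [16] + [3, 28] -> [3, 16, 28]
  Split: [10, 18, 4] -> [10] and [18, 4]
    Split: [18, 4] -> [18] and [4]
    Merge: [18] + [4] -> [4, 18]
  Merge: [10] + [4, 18] -> [4, 10, 18]
Merge: [3, 16, 28] + [4, 10, 18] -> [3, 4, 10, 16, 18, 28]

Final sorted array: [3, 4, 10, 16, 18, 28]

The merge sort proceeds by recursively splitting the array and merging sorted halves.
After all merges, the sorted array is [3, 4, 10, 16, 18, 28].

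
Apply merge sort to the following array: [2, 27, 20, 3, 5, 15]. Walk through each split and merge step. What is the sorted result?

Merge sort trace:

Split: [2, 27, 20, 3, 5, 15] -> [2, 27, 20] and [3, 5, 15]
  Split: [2, 27, 20] -> [2] and [27, 20]
    Split: [27, 20] -> [27] and [20]
    Merge: [27] + [20] -> [20, 27]
  Merge: [2] + [20, 27] -> [2, 20, 27]
  Split: [3, 5, 15] -> [3] and [5, 15]
    Split: [5, 15] -> [5] and [15]
    Merge: [5] + [15] -> [5, 15]
  Merge: [3] + [5, 15] -> [3, 5, 15]
Merge: [2, 20, 27] + [3, 5, 15] -> [2, 3, 5, 15, 20, 27]

Final sorted array: [2, 3, 5, 15, 20, 27]

The merge sort proceeds by recursively splitting the array and merging sorted halves.
After all merges, the sorted array is [2, 3, 5, 15, 20, 27].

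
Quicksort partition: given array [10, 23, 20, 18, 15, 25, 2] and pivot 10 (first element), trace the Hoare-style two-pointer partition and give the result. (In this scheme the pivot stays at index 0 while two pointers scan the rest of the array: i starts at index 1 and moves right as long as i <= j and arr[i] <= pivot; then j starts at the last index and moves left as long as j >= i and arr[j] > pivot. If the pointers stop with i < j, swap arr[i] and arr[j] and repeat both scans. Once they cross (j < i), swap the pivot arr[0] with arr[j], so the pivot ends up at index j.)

Hoare-style two-pointer partition with pivot = 10:

Initial array: [10, 23, 20, 18, 15, 25, 2]

Pointers start at i = 1, j = 6.
i stops at index 1 (arr[1]=23 > 10), j stops at index 6 (arr[6]=2 <= 10): swap arr[1] and arr[6], array becomes [10, 2, 20, 18, 15, 25, 23]
i ends at 2, j ends at 1: the pointers have crossed (j < i), so scanning stops.

Swap pivot arr[0] with arr[1] to place pivot at position 1: [2, 10, 20, 18, 15, 25, 23]
Pivot position: 1

After partitioning with pivot 10, the array becomes [2, 10, 20, 18, 15, 25, 23]. The pivot is placed at index 1. All elements to the left of the pivot are <= 10, and all elements to the right are > 10.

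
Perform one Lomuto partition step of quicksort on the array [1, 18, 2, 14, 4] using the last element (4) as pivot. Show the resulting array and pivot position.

Lomuto partition with pivot = 4:

Initial array: [1, 18, 2, 14, 4]

arr[0]=1 <= 4: swap with position 0, array becomes [1, 18, 2, 14, 4]
arr[1]=18 > 4: no swap
arr[2]=2 <= 4: swap with position 1, array becomes [1, 2, 18, 14, 4]
arr[3]=14 > 4: no swap

Place pivot at position 2: [1, 2, 4, 14, 18]
Pivot position: 2

After partitioning with pivot 4, the array becomes [1, 2, 4, 14, 18]. The pivot is placed at index 2. All elements to the left of the pivot are <= 4, and all elements to the right are > 4.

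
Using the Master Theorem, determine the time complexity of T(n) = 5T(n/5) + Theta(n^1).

Master Theorem for T(n) = 5T(n/5) + O(n^1):

a = 5, b = 5, c = 1
log_b(a) = log_5(5) = 1.0000

Case 2: c = 1 = log_5(5) = 1.0000
T(n) = O(n^1 log n) = O(n log n)

For T(n) = 5T(n/5) + O(n^1): log_5(5) = 1.0000. This is Case 2 of the Master Theorem (c = log_b(a), equal work at all levels), giving O(n log n).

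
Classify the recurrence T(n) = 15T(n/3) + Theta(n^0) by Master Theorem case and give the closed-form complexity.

Master Theorem for T(n) = 15T(n/3) + O(n^0):

a = 15, b = 3, c = 0
log_b(a) = log_3(15) = 2.4650

Case 1: c = 0 < log_3(15) = 2.4650
T(n) = O(n^(log_3 15))

For T(n) = 15T(n/3) + O(n^0): log_3(15) = 2.4650. This is Case 1 of the Master Theorem (c < log_b(a), work dominated by leaves), giving O(n^(log_3 15)).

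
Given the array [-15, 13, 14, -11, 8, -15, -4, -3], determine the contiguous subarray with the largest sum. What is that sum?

Using Kadane's algorithm on [-15, 13, 14, -11, 8, -15, -4, -3]:

Scanning through the array:
Position 1 (value 13): max_ending_here = 13, max_so_far = 13
Position 2 (value 14): max_ending_here = 27, max_so_far = 27
Position 3 (value -11): max_ending_here = 16, max_so_far = 27
Position 4 (value 8): max_ending_here = 24, max_so_far = 27
Position 5 (value -15): max_ending_here = 9, max_so_far = 27
Position 6 (value -4): max_ending_here = 5, max_so_far = 27
Position 7 (value -3): max_ending_here = 2, max_so_far = 27

Maximum subarray: [13, 14]
Maximum sum: 27

The maximum subarray is [13, 14] with sum 27. This subarray runs from index 1 to index 2.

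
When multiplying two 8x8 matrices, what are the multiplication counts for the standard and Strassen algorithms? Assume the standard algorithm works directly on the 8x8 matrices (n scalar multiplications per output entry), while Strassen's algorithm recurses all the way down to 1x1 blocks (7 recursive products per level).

Matrix multiplication for 8x8 matrices:

Standard algorithm: 8^3 = 512 multiplications
Strassen's algorithm: 7^(log2(8)) = 7^3 = 343 multiplications
Savings: 512 - 343 = 169 multiplications

Standard: 512 multiplications (8^3). Strassen: 343 multiplications (7^3). Strassen reduces 8 recursive multiplications to 7 at each level.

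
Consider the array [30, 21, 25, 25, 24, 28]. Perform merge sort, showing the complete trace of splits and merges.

Merge sort trace:

Split: [30, 21, 25, 25, 24, 28] -> [30, 21, 25] and [25, 24, 28]
  Split: [30, 21, 25] -> [30] and [21, 25]
    Split: [21, 25] -> [21] and [25]
    Merge: [21] + [25] -> [21, 25]
  Merge: [30] + [21, 25] -> [21, 25, 30]
  Split: [25, 24, 28] -> [25] and [24, 28]
    Split: [24, 28] -> [24] and [28]
    Merge: [24] + [28] -> [24, 28]
  Merge: [25] + [24, 28] -> [24, 25, 28]
Merge: [21, 25, 30] + [24, 25, 28] -> [21, 24, 25, 25, 28, 30]

Final sorted array: [21, 24, 25, 25, 28, 30]

The merge sort proceeds by recursively splitting the array and merging sorted halves.
After all merges, the sorted array is [21, 24, 25, 25, 28, 30].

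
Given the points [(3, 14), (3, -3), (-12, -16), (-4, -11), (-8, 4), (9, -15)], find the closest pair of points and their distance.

Computing all pairwise distances among 6 points:

d((3, 14), (3, -3)) = 17.0
d((3, 14), (-12, -16)) = 33.541
d((3, 14), (-4, -11)) = 25.9615
d((3, 14), (-8, 4)) = 14.8661
d((3, 14), (9, -15)) = 29.6142
d((3, -3), (-12, -16)) = 19.8494
d((3, -3), (-4, -11)) = 10.6301
d((3, -3), (-8, 4)) = 13.0384
d((3, -3), (9, -15)) = 13.4164
d((-12, -16), (-4, -11)) = 9.434 <-- minimum
d((-12, -16), (-8, 4)) = 20.3961
d((-12, -16), (9, -15)) = 21.0238
d((-4, -11), (-8, 4)) = 15.5242
d((-4, -11), (9, -15)) = 13.6015
d((-8, 4), (9, -15)) = 25.4951

Closest pair: (-12, -16) and (-4, -11) with distance 9.434

The closest pair is (-12, -16) and (-4, -11) with Euclidean distance 9.434. For 6 points, brute-force pairwise comparison is shown above. For large n, the divide-and-conquer algorithm (sort by x, recurse on halves, check the dividing strip) achieves O(n log n).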